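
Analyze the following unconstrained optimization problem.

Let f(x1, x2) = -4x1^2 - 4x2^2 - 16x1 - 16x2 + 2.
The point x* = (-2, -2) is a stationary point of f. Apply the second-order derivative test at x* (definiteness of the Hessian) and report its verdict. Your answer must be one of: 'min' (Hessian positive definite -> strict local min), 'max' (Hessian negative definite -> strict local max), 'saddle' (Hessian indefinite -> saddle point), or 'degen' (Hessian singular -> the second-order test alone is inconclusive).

Compute the Hessian H = grad^2 f:
  H = [[-8, 0], [0, -8]]
Verify stationarity: grad f(x*) = H x* + g = (0, 0).
Eigenvalues of H: -8, -8.
Both eigenvalues < 0, so H is negative definite -> x* is a strict local max.

max


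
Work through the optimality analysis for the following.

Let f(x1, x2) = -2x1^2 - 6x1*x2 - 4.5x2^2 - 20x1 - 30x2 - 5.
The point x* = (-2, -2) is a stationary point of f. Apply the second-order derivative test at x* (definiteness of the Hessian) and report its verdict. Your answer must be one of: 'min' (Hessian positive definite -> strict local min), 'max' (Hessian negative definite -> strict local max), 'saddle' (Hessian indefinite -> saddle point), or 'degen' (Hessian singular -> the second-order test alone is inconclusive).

Compute the Hessian H = grad^2 f:
  H = [[-4, -6], [-6, -9]]
Verify stationarity: grad f(x*) = H x* + g = (0, 0).
Eigenvalues of H: -13, 0.
H has a zero eigenvalue (singular; negative semidefinite but not definite), so H is neither positive definite, negative definite, nor indefinite. The second-order test alone is inconclusive -> degen.
(Indeed, f is constant along the null direction of H through x*, so x* is not a strict local extremum.)

degen


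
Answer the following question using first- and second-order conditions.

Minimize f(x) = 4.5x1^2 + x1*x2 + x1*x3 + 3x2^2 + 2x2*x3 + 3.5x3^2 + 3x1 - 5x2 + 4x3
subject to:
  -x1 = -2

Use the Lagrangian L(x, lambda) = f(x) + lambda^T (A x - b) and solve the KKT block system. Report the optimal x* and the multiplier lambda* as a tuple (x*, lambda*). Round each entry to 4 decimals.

Form the Lagrangian:
  L(x, lambda) = (1/2) x^T Q x + c^T x + lambda^T (A x - b)
Stationarity (grad_x L = 0): Q x + c + A^T lambda = 0.
Primal feasibility: A x = b.

This gives the KKT block system:
  [ Q   A^T ] [ x     ]   [-c ]
  [ A    0  ] [ lambda ] = [ b ]

Solving the linear system:
  x*      = (2, 0.8684, -1.1053)
  lambda* = (20.7632)
  f(x*)   = 19.3816

x* = (2, 0.8684, -1.1053), lambda* = (20.7632)


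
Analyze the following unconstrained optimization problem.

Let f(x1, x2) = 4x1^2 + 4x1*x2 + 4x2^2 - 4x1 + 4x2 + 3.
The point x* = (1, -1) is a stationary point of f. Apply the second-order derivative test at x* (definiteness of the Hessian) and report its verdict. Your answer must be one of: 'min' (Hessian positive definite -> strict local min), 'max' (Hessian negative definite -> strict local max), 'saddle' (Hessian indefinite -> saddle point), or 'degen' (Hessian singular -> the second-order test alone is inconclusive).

Compute the Hessian H = grad^2 f:
  H = [[8, 4], [4, 8]]
Verify stationarity: grad f(x*) = H x* + g = (0, 0).
Eigenvalues of H: 4, 12.
Both eigenvalues > 0, so H is positive definite -> x* is a strict local min.

min


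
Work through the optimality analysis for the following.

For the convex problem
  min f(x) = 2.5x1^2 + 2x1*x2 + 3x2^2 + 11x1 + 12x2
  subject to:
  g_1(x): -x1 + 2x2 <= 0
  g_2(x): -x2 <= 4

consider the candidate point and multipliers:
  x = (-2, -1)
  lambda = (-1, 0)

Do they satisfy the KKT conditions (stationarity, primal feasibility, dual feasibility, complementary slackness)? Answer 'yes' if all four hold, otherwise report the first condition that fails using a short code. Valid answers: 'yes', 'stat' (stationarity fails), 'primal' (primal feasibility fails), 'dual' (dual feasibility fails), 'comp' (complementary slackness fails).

Gradient of f: grad f(x) = Q x + c = (-1, 2)
Constraint values g_i(x) = a_i^T x - b_i:
  g_1((-2, -1)) = 0
  g_2((-2, -1)) = -3
Stationarity residual: grad f(x) + sum_i lambda_i a_i = (0, 0)
  -> stationarity OK
Primal feasibility (all g_i <= 0): OK
Dual feasibility (all lambda_i >= 0): FAILS
Complementary slackness (lambda_i * g_i(x) = 0 for all i): OK

Verdict: the first failing condition is dual_feasibility -> dual.

dual


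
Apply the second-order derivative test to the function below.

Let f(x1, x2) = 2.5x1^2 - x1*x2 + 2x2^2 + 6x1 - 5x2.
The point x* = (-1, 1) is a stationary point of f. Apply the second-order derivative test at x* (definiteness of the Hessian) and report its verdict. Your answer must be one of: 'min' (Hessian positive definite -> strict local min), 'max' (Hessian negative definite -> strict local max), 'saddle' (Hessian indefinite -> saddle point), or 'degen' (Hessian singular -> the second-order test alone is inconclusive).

Compute the Hessian H = grad^2 f:
  H = [[5, -1], [-1, 4]]
Verify stationarity: grad f(x*) = H x* + g = (0, 0).
Eigenvalues of H: 3.382, 5.618.
Both eigenvalues > 0, so H is positive definite -> x* is a strict local min.

min


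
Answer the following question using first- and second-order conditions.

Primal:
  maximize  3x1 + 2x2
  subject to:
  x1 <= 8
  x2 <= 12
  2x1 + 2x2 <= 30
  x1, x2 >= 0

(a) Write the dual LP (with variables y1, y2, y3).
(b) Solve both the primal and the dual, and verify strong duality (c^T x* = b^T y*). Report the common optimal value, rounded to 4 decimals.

The standard primal-dual pair for 'max c^T x s.t. A x <= b, x >= 0' is:
  Dual:  min b^T y  s.t.  A^T y >= c,  y >= 0.

So the dual LP is:
  minimize  8y1 + 12y2 + 30y3
  subject to:
    y1 + 2y3 >= 3
    y2 + 2y3 >= 2
    y1, y2, y3 >= 0

Solving the primal: x* = (8, 7).
  primal value c^T x* = 38.
Solving the dual: y* = (1, 0, 1).
  dual value b^T y* = 38.
Strong duality: c^T x* = b^T y*. Confirmed.

38


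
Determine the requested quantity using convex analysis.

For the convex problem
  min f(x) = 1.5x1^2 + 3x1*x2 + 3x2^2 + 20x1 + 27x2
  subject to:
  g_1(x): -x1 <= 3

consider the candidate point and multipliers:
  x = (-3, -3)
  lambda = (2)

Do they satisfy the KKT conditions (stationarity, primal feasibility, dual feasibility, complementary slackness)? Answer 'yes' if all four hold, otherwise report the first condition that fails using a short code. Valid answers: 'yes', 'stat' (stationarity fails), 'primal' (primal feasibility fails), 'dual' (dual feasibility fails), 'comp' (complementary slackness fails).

Gradient of f: grad f(x) = Q x + c = (2, 0)
Constraint values g_i(x) = a_i^T x - b_i:
  g_1((-3, -3)) = 0
Stationarity residual: grad f(x) + sum_i lambda_i a_i = (0, 0)
  -> stationarity OK
Primal feasibility (all g_i <= 0): OK
Dual feasibility (all lambda_i >= 0): OK
Complementary slackness (lambda_i * g_i(x) = 0 for all i): OK

Verdict: yes, KKT holds.

yes


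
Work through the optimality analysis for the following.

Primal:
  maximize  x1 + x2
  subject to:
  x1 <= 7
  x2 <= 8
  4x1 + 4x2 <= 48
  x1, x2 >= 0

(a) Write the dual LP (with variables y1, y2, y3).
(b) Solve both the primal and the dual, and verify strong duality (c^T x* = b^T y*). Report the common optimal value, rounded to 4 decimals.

The standard primal-dual pair for 'max c^T x s.t. A x <= b, x >= 0' is:
  Dual:  min b^T y  s.t.  A^T y >= c,  y >= 0.

So the dual LP is:
  minimize  7y1 + 8y2 + 48y3
  subject to:
    y1 + 4y3 >= 1
    y2 + 4y3 >= 1
    y1, y2, y3 >= 0

Solving the primal: x* = (4, 8).
  primal value c^T x* = 12.
Solving the dual: y* = (0, 0, 0.25).
  dual value b^T y* = 12.
Strong duality: c^T x* = b^T y*. Confirmed.

12


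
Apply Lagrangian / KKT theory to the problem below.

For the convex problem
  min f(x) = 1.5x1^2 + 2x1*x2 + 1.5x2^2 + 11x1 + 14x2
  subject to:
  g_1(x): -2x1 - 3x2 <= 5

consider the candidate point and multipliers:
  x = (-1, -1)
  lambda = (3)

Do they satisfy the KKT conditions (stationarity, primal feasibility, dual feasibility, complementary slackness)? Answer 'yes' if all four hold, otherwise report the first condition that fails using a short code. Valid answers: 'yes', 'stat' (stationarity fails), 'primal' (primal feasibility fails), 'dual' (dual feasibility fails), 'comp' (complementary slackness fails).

Gradient of f: grad f(x) = Q x + c = (6, 9)
Constraint values g_i(x) = a_i^T x - b_i:
  g_1((-1, -1)) = 0
Stationarity residual: grad f(x) + sum_i lambda_i a_i = (0, 0)
  -> stationarity OK
Primal feasibility (all g_i <= 0): OK
Dual feasibility (all lambda_i >= 0): OK
Complementary slackness (lambda_i * g_i(x) = 0 for all i): OK

Verdict: yes, KKT holds.

yes


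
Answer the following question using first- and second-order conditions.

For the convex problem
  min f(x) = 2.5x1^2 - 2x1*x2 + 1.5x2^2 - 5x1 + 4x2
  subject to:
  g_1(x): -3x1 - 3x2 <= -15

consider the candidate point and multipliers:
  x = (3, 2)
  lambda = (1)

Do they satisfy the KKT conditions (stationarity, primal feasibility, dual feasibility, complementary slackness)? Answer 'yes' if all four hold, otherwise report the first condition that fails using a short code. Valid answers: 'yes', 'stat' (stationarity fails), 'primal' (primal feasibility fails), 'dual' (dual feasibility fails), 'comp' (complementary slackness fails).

Gradient of f: grad f(x) = Q x + c = (6, 4)
Constraint values g_i(x) = a_i^T x - b_i:
  g_1((3, 2)) = 0
Stationarity residual: grad f(x) + sum_i lambda_i a_i = (3, 1)
  -> stationarity FAILS
Primal feasibility (all g_i <= 0): OK
Dual feasibility (all lambda_i >= 0): OK
Complementary slackness (lambda_i * g_i(x) = 0 for all i): OK

Verdict: the first failing condition is stationarity -> stat.

stat


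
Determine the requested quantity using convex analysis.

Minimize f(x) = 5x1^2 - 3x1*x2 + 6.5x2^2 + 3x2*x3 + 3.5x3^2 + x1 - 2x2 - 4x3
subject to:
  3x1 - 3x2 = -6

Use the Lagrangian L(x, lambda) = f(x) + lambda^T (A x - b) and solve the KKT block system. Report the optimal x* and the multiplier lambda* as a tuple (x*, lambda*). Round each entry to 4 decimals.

Form the Lagrangian:
  L(x, lambda) = (1/2) x^T Q x + c^T x + lambda^T (A x - b)
Stationarity (grad_x L = 0): Q x + c + A^T lambda = 0.
Primal feasibility: A x = b.

This gives the KKT block system:
  [ Q   A^T ] [ x     ]   [-c ]
  [ A    0  ] [ lambda ] = [ b ]

Solving the linear system:
  x*      = (-1.1545, 0.8455, 0.2091)
  lambda* = (4.3606)
  f(x*)   = 11.2409

x* = (-1.1545, 0.8455, 0.2091), lambda* = (4.3606)


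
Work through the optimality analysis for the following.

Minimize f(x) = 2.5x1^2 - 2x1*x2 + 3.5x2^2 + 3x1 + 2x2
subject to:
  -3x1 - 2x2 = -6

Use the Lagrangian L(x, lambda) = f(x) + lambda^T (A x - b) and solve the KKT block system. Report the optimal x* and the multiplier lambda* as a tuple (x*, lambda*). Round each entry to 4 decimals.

Form the Lagrangian:
  L(x, lambda) = (1/2) x^T Q x + c^T x + lambda^T (A x - b)
Stationarity (grad_x L = 0): Q x + c + A^T lambda = 0.
Primal feasibility: A x = b.

This gives the KKT block system:
  [ Q   A^T ] [ x     ]   [-c ]
  [ A    0  ] [ lambda ] = [ b ]

Solving the linear system:
  x*      = (1.4019, 0.8972)
  lambda* = (2.7383)
  f(x*)   = 11.215

x* = (1.4019, 0.8972), lambda* = (2.7383)


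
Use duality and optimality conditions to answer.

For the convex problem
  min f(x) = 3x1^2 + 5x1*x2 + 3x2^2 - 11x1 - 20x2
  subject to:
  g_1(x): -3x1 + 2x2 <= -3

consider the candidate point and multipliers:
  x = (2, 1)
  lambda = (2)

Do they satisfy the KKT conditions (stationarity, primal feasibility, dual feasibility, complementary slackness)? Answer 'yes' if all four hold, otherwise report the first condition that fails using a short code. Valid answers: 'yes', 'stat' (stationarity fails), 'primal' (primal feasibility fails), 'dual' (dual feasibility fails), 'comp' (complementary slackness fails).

Gradient of f: grad f(x) = Q x + c = (6, -4)
Constraint values g_i(x) = a_i^T x - b_i:
  g_1((2, 1)) = -1
Stationarity residual: grad f(x) + sum_i lambda_i a_i = (0, 0)
  -> stationarity OK
Primal feasibility (all g_i <= 0): OK
Dual feasibility (all lambda_i >= 0): OK
Complementary slackness (lambda_i * g_i(x) = 0 for all i): FAILS

Verdict: the first failing condition is complementary_slackness -> comp.

comp


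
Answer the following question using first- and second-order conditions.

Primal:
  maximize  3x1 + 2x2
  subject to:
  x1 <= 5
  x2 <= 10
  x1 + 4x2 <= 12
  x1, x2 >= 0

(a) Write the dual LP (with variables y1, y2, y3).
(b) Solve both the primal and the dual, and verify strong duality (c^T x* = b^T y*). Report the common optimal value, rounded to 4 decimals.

The standard primal-dual pair for 'max c^T x s.t. A x <= b, x >= 0' is:
  Dual:  min b^T y  s.t.  A^T y >= c,  y >= 0.

So the dual LP is:
  minimize  5y1 + 10y2 + 12y3
  subject to:
    y1 + y3 >= 3
    y2 + 4y3 >= 2
    y1, y2, y3 >= 0

Solving the primal: x* = (5, 1.75).
  primal value c^T x* = 18.5.
Solving the dual: y* = (2.5, 0, 0.5).
  dual value b^T y* = 18.5.
Strong duality: c^T x* = b^T y*. Confirmed.

18.5


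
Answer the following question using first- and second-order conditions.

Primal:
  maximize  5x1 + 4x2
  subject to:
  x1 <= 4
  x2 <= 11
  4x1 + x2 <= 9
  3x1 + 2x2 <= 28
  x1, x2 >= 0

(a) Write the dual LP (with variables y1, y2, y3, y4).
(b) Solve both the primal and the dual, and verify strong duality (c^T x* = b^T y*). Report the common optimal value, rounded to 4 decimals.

The standard primal-dual pair for 'max c^T x s.t. A x <= b, x >= 0' is:
  Dual:  min b^T y  s.t.  A^T y >= c,  y >= 0.

So the dual LP is:
  minimize  4y1 + 11y2 + 9y3 + 28y4
  subject to:
    y1 + 4y3 + 3y4 >= 5
    y2 + y3 + 2y4 >= 4
    y1, y2, y3, y4 >= 0

Solving the primal: x* = (0, 9).
  primal value c^T x* = 36.
Solving the dual: y* = (0, 0, 4, 0).
  dual value b^T y* = 36.
Strong duality: c^T x* = b^T y*. Confirmed.

36


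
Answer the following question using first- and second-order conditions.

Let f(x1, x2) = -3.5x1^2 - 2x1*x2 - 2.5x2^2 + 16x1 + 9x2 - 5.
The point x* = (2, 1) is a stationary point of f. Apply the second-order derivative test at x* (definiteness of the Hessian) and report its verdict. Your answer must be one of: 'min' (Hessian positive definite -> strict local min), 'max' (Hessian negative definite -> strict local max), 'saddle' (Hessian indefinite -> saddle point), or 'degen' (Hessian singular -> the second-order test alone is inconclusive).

Compute the Hessian H = grad^2 f:
  H = [[-7, -2], [-2, -5]]
Verify stationarity: grad f(x*) = H x* + g = (0, 0).
Eigenvalues of H: -8.2361, -3.7639.
Both eigenvalues < 0, so H is negative definite -> x* is a strict local max.

max


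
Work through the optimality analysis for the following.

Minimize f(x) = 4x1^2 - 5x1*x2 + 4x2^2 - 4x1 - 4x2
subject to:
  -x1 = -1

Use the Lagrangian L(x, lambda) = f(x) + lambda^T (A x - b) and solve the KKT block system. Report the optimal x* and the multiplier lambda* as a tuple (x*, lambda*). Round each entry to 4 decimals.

Form the Lagrangian:
  L(x, lambda) = (1/2) x^T Q x + c^T x + lambda^T (A x - b)
Stationarity (grad_x L = 0): Q x + c + A^T lambda = 0.
Primal feasibility: A x = b.

This gives the KKT block system:
  [ Q   A^T ] [ x     ]   [-c ]
  [ A    0  ] [ lambda ] = [ b ]

Solving the linear system:
  x*      = (1, 1.125)
  lambda* = (-1.625)
  f(x*)   = -5.0625

x* = (1, 1.125), lambda* = (-1.625)


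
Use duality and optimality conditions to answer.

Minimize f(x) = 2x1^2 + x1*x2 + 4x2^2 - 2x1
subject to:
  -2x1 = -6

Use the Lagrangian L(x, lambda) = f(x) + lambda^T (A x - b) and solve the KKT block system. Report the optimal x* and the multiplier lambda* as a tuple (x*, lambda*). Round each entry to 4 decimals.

Form the Lagrangian:
  L(x, lambda) = (1/2) x^T Q x + c^T x + lambda^T (A x - b)
Stationarity (grad_x L = 0): Q x + c + A^T lambda = 0.
Primal feasibility: A x = b.

This gives the KKT block system:
  [ Q   A^T ] [ x     ]   [-c ]
  [ A    0  ] [ lambda ] = [ b ]

Solving the linear system:
  x*      = (3, -0.375)
  lambda* = (4.8125)
  f(x*)   = 11.4375

x* = (3, -0.375), lambda* = (4.8125)


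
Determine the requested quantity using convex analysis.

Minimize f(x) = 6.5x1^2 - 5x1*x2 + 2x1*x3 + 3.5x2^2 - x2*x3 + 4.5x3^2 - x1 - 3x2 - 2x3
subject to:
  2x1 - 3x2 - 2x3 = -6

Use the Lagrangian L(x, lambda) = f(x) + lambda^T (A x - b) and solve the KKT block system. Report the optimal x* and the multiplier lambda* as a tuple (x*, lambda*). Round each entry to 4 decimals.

Form the Lagrangian:
  L(x, lambda) = (1/2) x^T Q x + c^T x + lambda^T (A x - b)
Stationarity (grad_x L = 0): Q x + c + A^T lambda = 0.
Primal feasibility: A x = b.

This gives the KKT block system:
  [ Q   A^T ] [ x     ]   [-c ]
  [ A    0  ] [ lambda ] = [ b ]

Solving the linear system:
  x*      = (0.2542, 1.6271, 0.8136)
  lambda* = (2.1017)
  f(x*)   = 2.9237

x* = (0.2542, 1.6271, 0.8136), lambda* = (2.1017)


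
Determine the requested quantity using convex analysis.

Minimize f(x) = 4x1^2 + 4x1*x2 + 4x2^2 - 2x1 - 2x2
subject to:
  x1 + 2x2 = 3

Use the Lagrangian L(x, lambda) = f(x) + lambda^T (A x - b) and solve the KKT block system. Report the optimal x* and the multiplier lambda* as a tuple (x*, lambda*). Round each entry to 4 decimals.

Form the Lagrangian:
  L(x, lambda) = (1/2) x^T Q x + c^T x + lambda^T (A x - b)
Stationarity (grad_x L = 0): Q x + c + A^T lambda = 0.
Primal feasibility: A x = b.

This gives the KKT block system:
  [ Q   A^T ] [ x     ]   [-c ]
  [ A    0  ] [ lambda ] = [ b ]

Solving the linear system:
  x*      = (0.1667, 1.4167)
  lambda* = (-5)
  f(x*)   = 5.9167

x* = (0.1667, 1.4167), lambda* = (-5)


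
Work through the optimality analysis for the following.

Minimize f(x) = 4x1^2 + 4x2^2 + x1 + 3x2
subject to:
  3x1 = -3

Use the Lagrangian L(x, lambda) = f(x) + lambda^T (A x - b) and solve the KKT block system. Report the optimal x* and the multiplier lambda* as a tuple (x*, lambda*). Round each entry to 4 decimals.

Form the Lagrangian:
  L(x, lambda) = (1/2) x^T Q x + c^T x + lambda^T (A x - b)
Stationarity (grad_x L = 0): Q x + c + A^T lambda = 0.
Primal feasibility: A x = b.

This gives the KKT block system:
  [ Q   A^T ] [ x     ]   [-c ]
  [ A    0  ] [ lambda ] = [ b ]

Solving the linear system:
  x*      = (-1, -0.375)
  lambda* = (2.3333)
  f(x*)   = 2.4375

x* = (-1, -0.375), lambda* = (2.3333)


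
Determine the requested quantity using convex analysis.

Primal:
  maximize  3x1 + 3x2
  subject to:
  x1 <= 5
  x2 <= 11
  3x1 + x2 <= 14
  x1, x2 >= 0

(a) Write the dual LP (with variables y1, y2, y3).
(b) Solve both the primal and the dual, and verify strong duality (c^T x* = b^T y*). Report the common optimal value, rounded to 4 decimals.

The standard primal-dual pair for 'max c^T x s.t. A x <= b, x >= 0' is:
  Dual:  min b^T y  s.t.  A^T y >= c,  y >= 0.

So the dual LP is:
  minimize  5y1 + 11y2 + 14y3
  subject to:
    y1 + 3y3 >= 3
    y2 + y3 >= 3
    y1, y2, y3 >= 0

Solving the primal: x* = (1, 11).
  primal value c^T x* = 36.
Solving the dual: y* = (0, 2, 1).
  dual value b^T y* = 36.
Strong duality: c^T x* = b^T y*. Confirmed.

36


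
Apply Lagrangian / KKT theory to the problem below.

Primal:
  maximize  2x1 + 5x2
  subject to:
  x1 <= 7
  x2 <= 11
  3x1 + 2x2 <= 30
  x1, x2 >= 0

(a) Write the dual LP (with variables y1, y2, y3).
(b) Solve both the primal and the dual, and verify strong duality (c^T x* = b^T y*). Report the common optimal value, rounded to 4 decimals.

The standard primal-dual pair for 'max c^T x s.t. A x <= b, x >= 0' is:
  Dual:  min b^T y  s.t.  A^T y >= c,  y >= 0.

So the dual LP is:
  minimize  7y1 + 11y2 + 30y3
  subject to:
    y1 + 3y3 >= 2
    y2 + 2y3 >= 5
    y1, y2, y3 >= 0

Solving the primal: x* = (2.6667, 11).
  primal value c^T x* = 60.3333.
Solving the dual: y* = (0, 3.6667, 0.6667).
  dual value b^T y* = 60.3333.
Strong duality: c^T x* = b^T y*. Confirmed.

60.3333


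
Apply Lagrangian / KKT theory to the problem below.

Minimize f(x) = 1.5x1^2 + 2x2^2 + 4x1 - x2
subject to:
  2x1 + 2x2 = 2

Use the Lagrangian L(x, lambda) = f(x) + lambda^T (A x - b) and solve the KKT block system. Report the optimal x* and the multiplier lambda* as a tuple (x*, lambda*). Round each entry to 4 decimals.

Form the Lagrangian:
  L(x, lambda) = (1/2) x^T Q x + c^T x + lambda^T (A x - b)
Stationarity (grad_x L = 0): Q x + c + A^T lambda = 0.
Primal feasibility: A x = b.

This gives the KKT block system:
  [ Q   A^T ] [ x     ]   [-c ]
  [ A    0  ] [ lambda ] = [ b ]

Solving the linear system:
  x*      = (-0.1429, 1.1429)
  lambda* = (-1.7857)
  f(x*)   = 0.9286

x* = (-0.1429, 1.1429), lambda* = (-1.7857)


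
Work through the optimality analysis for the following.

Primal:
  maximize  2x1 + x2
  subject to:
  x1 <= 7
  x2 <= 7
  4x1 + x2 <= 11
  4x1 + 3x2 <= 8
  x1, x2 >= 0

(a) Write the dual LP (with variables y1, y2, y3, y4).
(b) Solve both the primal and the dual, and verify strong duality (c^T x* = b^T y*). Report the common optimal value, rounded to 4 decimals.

The standard primal-dual pair for 'max c^T x s.t. A x <= b, x >= 0' is:
  Dual:  min b^T y  s.t.  A^T y >= c,  y >= 0.

So the dual LP is:
  minimize  7y1 + 7y2 + 11y3 + 8y4
  subject to:
    y1 + 4y3 + 4y4 >= 2
    y2 + y3 + 3y4 >= 1
    y1, y2, y3, y4 >= 0

Solving the primal: x* = (2, 0).
  primal value c^T x* = 4.
Solving the dual: y* = (0, 0, 0, 0.5).
  dual value b^T y* = 4.
Strong duality: c^T x* = b^T y*. Confirmed.

4


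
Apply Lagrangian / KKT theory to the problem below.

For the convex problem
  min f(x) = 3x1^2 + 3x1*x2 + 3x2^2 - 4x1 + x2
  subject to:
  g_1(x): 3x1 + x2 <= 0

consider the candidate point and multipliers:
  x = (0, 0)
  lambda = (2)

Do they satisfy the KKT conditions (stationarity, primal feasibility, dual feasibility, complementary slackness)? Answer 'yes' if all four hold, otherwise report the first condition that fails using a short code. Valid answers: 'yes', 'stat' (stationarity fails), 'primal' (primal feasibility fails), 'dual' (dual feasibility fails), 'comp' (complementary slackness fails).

Gradient of f: grad f(x) = Q x + c = (-4, 1)
Constraint values g_i(x) = a_i^T x - b_i:
  g_1((0, 0)) = 0
Stationarity residual: grad f(x) + sum_i lambda_i a_i = (2, 3)
  -> stationarity FAILS
Primal feasibility (all g_i <= 0): OK
Dual feasibility (all lambda_i >= 0): OK
Complementary slackness (lambda_i * g_i(x) = 0 for all i): OK

Verdict: the first failing condition is stationarity -> stat.

stat


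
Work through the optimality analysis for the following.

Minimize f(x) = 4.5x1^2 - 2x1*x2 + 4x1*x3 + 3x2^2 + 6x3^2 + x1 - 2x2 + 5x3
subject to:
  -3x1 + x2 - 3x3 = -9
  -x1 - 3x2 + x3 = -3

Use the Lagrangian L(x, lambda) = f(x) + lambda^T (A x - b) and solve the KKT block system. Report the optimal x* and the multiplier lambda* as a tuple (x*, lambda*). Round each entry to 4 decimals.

Form the Lagrangian:
  L(x, lambda) = (1/2) x^T Q x + c^T x + lambda^T (A x - b)
Stationarity (grad_x L = 0): Q x + c + A^T lambda = 0.
Primal feasibility: A x = b.

This gives the KKT block system:
  [ Q   A^T ] [ x     ]   [-c ]
  [ A    0  ] [ lambda ] = [ b ]

Solving the linear system:
  x*      = (2.4715, 0.3964, 0.6606)
  lambda* = (7.9845, 1.1399)
  f(x*)   = 40.1308

x* = (2.4715, 0.3964, 0.6606), lambda* = (7.9845, 1.1399)


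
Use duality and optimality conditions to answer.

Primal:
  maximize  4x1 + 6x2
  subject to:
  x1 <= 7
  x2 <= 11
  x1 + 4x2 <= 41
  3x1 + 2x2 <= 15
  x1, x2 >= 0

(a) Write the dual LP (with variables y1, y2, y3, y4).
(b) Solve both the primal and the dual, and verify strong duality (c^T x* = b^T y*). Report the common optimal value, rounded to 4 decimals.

The standard primal-dual pair for 'max c^T x s.t. A x <= b, x >= 0' is:
  Dual:  min b^T y  s.t.  A^T y >= c,  y >= 0.

So the dual LP is:
  minimize  7y1 + 11y2 + 41y3 + 15y4
  subject to:
    y1 + y3 + 3y4 >= 4
    y2 + 4y3 + 2y4 >= 6
    y1, y2, y3, y4 >= 0

Solving the primal: x* = (0, 7.5).
  primal value c^T x* = 45.
Solving the dual: y* = (0, 0, 0, 3).
  dual value b^T y* = 45.
Strong duality: c^T x* = b^T y*. Confirmed.

45


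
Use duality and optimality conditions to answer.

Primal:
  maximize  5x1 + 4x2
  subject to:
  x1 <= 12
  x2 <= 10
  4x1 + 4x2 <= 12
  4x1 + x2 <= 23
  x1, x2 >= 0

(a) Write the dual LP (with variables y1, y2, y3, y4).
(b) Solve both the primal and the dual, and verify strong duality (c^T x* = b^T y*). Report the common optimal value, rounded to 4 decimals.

The standard primal-dual pair for 'max c^T x s.t. A x <= b, x >= 0' is:
  Dual:  min b^T y  s.t.  A^T y >= c,  y >= 0.

So the dual LP is:
  minimize  12y1 + 10y2 + 12y3 + 23y4
  subject to:
    y1 + 4y3 + 4y4 >= 5
    y2 + 4y3 + y4 >= 4
    y1, y2, y3, y4 >= 0

Solving the primal: x* = (3, 0).
  primal value c^T x* = 15.
Solving the dual: y* = (0, 0, 1.25, 0).
  dual value b^T y* = 15.
Strong duality: c^T x* = b^T y*. Confirmed.

15


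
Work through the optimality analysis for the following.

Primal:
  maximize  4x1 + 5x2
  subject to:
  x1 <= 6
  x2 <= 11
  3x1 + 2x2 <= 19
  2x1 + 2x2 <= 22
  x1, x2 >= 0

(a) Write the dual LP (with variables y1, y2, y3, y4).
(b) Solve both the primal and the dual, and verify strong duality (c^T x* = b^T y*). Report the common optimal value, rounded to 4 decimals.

The standard primal-dual pair for 'max c^T x s.t. A x <= b, x >= 0' is:
  Dual:  min b^T y  s.t.  A^T y >= c,  y >= 0.

So the dual LP is:
  minimize  6y1 + 11y2 + 19y3 + 22y4
  subject to:
    y1 + 3y3 + 2y4 >= 4
    y2 + 2y3 + 2y4 >= 5
    y1, y2, y3, y4 >= 0

Solving the primal: x* = (0, 9.5).
  primal value c^T x* = 47.5.
Solving the dual: y* = (0, 0, 2.5, 0).
  dual value b^T y* = 47.5.
Strong duality: c^T x* = b^T y*. Confirmed.

47.5


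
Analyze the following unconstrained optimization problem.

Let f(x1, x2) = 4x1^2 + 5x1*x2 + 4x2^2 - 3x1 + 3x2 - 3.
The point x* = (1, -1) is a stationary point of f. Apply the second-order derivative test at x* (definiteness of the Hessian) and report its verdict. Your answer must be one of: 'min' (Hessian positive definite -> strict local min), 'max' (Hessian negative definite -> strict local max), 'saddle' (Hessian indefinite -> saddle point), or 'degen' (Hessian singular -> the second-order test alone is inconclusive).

Compute the Hessian H = grad^2 f:
  H = [[8, 5], [5, 8]]
Verify stationarity: grad f(x*) = H x* + g = (0, 0).
Eigenvalues of H: 3, 13.
Both eigenvalues > 0, so H is positive definite -> x* is a strict local min.

min


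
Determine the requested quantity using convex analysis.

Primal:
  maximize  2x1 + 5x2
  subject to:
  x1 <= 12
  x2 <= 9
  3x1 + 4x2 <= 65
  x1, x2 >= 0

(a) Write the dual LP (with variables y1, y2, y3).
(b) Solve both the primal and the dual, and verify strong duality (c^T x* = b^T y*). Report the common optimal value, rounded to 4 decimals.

The standard primal-dual pair for 'max c^T x s.t. A x <= b, x >= 0' is:
  Dual:  min b^T y  s.t.  A^T y >= c,  y >= 0.

So the dual LP is:
  minimize  12y1 + 9y2 + 65y3
  subject to:
    y1 + 3y3 >= 2
    y2 + 4y3 >= 5
    y1, y2, y3 >= 0

Solving the primal: x* = (9.6667, 9).
  primal value c^T x* = 64.3333.
Solving the dual: y* = (0, 2.3333, 0.6667).
  dual value b^T y* = 64.3333.
Strong duality: c^T x* = b^T y*. Confirmed.

64.3333


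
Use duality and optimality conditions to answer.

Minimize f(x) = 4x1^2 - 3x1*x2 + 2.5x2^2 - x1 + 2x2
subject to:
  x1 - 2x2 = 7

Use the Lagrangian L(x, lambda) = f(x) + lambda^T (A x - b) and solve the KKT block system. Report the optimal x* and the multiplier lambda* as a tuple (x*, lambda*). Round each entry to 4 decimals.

Form the Lagrangian:
  L(x, lambda) = (1/2) x^T Q x + c^T x + lambda^T (A x - b)
Stationarity (grad_x L = 0): Q x + c + A^T lambda = 0.
Primal feasibility: A x = b.

This gives the KKT block system:
  [ Q   A^T ] [ x     ]   [-c ]
  [ A    0  ] [ lambda ] = [ b ]

Solving the linear system:
  x*      = (-0.28, -3.64)
  lambda* = (-7.68)
  f(x*)   = 23.38

x* = (-0.28, -3.64), lambda* = (-7.68)


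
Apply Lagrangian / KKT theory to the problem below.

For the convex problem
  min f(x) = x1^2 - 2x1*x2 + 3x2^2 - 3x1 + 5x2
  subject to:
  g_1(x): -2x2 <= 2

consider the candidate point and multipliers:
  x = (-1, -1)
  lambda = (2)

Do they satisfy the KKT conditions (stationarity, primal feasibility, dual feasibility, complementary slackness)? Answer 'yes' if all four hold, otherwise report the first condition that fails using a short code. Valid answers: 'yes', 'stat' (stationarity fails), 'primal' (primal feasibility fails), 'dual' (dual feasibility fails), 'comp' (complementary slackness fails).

Gradient of f: grad f(x) = Q x + c = (-3, 1)
Constraint values g_i(x) = a_i^T x - b_i:
  g_1((-1, -1)) = 0
Stationarity residual: grad f(x) + sum_i lambda_i a_i = (-3, -3)
  -> stationarity FAILS
Primal feasibility (all g_i <= 0): OK
Dual feasibility (all lambda_i >= 0): OK
Complementary slackness (lambda_i * g_i(x) = 0 for all i): OK

Verdict: the first failing condition is stationarity -> stat.

stat


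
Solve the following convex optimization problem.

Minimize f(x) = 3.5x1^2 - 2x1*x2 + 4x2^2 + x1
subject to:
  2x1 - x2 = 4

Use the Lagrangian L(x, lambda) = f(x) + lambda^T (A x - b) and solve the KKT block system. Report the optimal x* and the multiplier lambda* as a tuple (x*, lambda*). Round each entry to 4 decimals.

Form the Lagrangian:
  L(x, lambda) = (1/2) x^T Q x + c^T x + lambda^T (A x - b)
Stationarity (grad_x L = 0): Q x + c + A^T lambda = 0.
Primal feasibility: A x = b.

This gives the KKT block system:
  [ Q   A^T ] [ x     ]   [-c ]
  [ A    0  ] [ lambda ] = [ b ]

Solving the linear system:
  x*      = (1.7742, -0.4516)
  lambda* = (-7.1613)
  f(x*)   = 15.2097

x* = (1.7742, -0.4516), lambda* = (-7.1613)


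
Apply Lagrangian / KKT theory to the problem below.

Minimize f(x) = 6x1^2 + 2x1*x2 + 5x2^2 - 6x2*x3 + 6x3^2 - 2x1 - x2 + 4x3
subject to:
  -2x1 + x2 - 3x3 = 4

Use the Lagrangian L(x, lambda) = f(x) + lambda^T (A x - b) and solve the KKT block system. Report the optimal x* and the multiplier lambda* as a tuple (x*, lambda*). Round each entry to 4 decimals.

Form the Lagrangian:
  L(x, lambda) = (1/2) x^T Q x + c^T x + lambda^T (A x - b)
Stationarity (grad_x L = 0): Q x + c + A^T lambda = 0.
Primal feasibility: A x = b.

This gives the KKT block system:
  [ Q   A^T ] [ x     ]   [-c ]
  [ A    0  ] [ lambda ] = [ b ]

Solving the linear system:
  x*      = (-0.2931, -0.2759, -1.2299)
  lambda* = (-3.0345)
  f(x*)   = 4.0402

x* = (-0.2931, -0.2759, -1.2299), lambda* = (-3.0345)


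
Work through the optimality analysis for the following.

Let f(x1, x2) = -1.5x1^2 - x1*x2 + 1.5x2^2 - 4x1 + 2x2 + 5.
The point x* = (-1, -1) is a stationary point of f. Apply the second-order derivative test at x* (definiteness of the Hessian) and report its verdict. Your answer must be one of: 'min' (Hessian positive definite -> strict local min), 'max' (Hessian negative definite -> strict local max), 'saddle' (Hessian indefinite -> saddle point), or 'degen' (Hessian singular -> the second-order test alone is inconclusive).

Compute the Hessian H = grad^2 f:
  H = [[-3, -1], [-1, 3]]
Verify stationarity: grad f(x*) = H x* + g = (0, 0).
Eigenvalues of H: -3.1623, 3.1623.
Eigenvalues have mixed signs, so H is indefinite -> x* is a saddle point.

saddle


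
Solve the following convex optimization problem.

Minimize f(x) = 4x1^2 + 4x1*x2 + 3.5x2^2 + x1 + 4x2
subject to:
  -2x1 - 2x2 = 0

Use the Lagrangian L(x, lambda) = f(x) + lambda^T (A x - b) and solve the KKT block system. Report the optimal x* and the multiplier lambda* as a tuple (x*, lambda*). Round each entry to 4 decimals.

Form the Lagrangian:
  L(x, lambda) = (1/2) x^T Q x + c^T x + lambda^T (A x - b)
Stationarity (grad_x L = 0): Q x + c + A^T lambda = 0.
Primal feasibility: A x = b.

This gives the KKT block system:
  [ Q   A^T ] [ x     ]   [-c ]
  [ A    0  ] [ lambda ] = [ b ]

Solving the linear system:
  x*      = (0.4286, -0.4286)
  lambda* = (1.3571)
  f(x*)   = -0.6429

x* = (0.4286, -0.4286), lambda* = (1.3571)


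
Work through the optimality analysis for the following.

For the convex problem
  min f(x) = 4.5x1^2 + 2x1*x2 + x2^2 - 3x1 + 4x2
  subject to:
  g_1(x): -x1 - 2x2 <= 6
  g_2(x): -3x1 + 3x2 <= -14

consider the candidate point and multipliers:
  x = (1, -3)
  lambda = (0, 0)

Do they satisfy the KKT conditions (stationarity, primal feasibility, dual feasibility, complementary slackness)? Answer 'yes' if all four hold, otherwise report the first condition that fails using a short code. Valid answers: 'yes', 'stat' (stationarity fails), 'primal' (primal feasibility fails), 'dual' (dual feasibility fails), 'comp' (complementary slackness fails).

Gradient of f: grad f(x) = Q x + c = (0, 0)
Constraint values g_i(x) = a_i^T x - b_i:
  g_1((1, -3)) = -1
  g_2((1, -3)) = 2
Stationarity residual: grad f(x) + sum_i lambda_i a_i = (0, 0)
  -> stationarity OK
Primal feasibility (all g_i <= 0): FAILS
Dual feasibility (all lambda_i >= 0): OK
Complementary slackness (lambda_i * g_i(x) = 0 for all i): OK

Verdict: the first failing condition is primal_feasibility -> primal.

primal


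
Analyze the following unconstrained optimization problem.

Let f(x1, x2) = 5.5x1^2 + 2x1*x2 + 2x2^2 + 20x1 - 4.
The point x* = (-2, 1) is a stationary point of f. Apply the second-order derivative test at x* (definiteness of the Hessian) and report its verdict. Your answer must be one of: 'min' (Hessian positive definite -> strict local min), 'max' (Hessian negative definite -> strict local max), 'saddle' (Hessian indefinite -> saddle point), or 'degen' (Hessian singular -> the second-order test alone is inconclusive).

Compute the Hessian H = grad^2 f:
  H = [[11, 2], [2, 4]]
Verify stationarity: grad f(x*) = H x* + g = (0, 0).
Eigenvalues of H: 3.4689, 11.5311.
Both eigenvalues > 0, so H is positive definite -> x* is a strict local min.

min


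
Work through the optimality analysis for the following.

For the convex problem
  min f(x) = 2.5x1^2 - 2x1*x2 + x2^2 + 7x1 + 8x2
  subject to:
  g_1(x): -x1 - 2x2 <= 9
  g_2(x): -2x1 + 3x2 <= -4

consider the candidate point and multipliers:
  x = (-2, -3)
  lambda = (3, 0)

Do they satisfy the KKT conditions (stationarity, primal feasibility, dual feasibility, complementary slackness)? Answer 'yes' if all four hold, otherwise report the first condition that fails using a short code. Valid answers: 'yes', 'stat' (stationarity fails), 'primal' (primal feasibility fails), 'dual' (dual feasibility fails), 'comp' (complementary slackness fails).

Gradient of f: grad f(x) = Q x + c = (3, 6)
Constraint values g_i(x) = a_i^T x - b_i:
  g_1((-2, -3)) = -1
  g_2((-2, -3)) = -1
Stationarity residual: grad f(x) + sum_i lambda_i a_i = (0, 0)
  -> stationarity OK
Primal feasibility (all g_i <= 0): OK
Dual feasibility (all lambda_i >= 0): OK
Complementary slackness (lambda_i * g_i(x) = 0 for all i): FAILS

Verdict: the first failing condition is complementary_slackness -> comp.

comp


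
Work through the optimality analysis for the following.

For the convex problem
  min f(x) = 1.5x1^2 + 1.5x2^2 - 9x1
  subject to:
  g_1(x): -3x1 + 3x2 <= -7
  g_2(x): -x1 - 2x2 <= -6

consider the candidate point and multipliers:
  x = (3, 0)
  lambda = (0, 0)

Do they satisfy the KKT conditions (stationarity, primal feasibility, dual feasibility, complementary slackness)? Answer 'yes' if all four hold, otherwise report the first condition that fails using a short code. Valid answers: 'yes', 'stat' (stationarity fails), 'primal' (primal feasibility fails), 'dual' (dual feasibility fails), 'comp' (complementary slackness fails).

Gradient of f: grad f(x) = Q x + c = (0, 0)
Constraint values g_i(x) = a_i^T x - b_i:
  g_1((3, 0)) = -2
  g_2((3, 0)) = 3
Stationarity residual: grad f(x) + sum_i lambda_i a_i = (0, 0)
  -> stationarity OK
Primal feasibility (all g_i <= 0): FAILS
Dual feasibility (all lambda_i >= 0): OK
Complementary slackness (lambda_i * g_i(x) = 0 for all i): OK

Verdict: the first failing condition is primal_feasibility -> primal.

primal


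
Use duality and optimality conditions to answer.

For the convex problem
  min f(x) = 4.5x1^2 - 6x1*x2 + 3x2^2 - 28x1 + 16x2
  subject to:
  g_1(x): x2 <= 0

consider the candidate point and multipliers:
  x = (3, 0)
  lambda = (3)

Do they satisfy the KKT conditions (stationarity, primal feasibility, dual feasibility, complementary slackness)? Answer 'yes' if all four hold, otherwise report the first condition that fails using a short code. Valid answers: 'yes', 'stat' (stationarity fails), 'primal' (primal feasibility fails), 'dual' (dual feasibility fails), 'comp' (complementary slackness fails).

Gradient of f: grad f(x) = Q x + c = (-1, -2)
Constraint values g_i(x) = a_i^T x - b_i:
  g_1((3, 0)) = 0
Stationarity residual: grad f(x) + sum_i lambda_i a_i = (-1, 1)
  -> stationarity FAILS
Primal feasibility (all g_i <= 0): OK
Dual feasibility (all lambda_i >= 0): OK
Complementary slackness (lambda_i * g_i(x) = 0 for all i): OK

Verdict: the first failing condition is stationarity -> stat.

stat


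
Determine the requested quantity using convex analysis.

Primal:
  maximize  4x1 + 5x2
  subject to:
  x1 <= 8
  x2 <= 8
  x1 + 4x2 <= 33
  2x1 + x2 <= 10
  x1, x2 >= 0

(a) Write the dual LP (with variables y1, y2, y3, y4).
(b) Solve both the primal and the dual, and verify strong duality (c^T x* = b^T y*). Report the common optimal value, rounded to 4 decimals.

The standard primal-dual pair for 'max c^T x s.t. A x <= b, x >= 0' is:
  Dual:  min b^T y  s.t.  A^T y >= c,  y >= 0.

So the dual LP is:
  minimize  8y1 + 8y2 + 33y3 + 10y4
  subject to:
    y1 + y3 + 2y4 >= 4
    y2 + 4y3 + y4 >= 5
    y1, y2, y3, y4 >= 0

Solving the primal: x* = (1, 8).
  primal value c^T x* = 44.
Solving the dual: y* = (0, 3, 0, 2).
  dual value b^T y* = 44.
Strong duality: c^T x* = b^T y*. Confirmed.

44


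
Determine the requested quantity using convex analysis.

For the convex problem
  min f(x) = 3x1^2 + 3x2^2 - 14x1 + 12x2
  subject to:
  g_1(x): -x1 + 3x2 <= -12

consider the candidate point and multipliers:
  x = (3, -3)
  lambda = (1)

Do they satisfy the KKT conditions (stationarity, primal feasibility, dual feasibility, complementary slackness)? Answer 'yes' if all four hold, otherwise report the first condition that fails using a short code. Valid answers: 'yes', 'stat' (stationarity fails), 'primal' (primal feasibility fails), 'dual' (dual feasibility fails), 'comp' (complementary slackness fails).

Gradient of f: grad f(x) = Q x + c = (4, -6)
Constraint values g_i(x) = a_i^T x - b_i:
  g_1((3, -3)) = 0
Stationarity residual: grad f(x) + sum_i lambda_i a_i = (3, -3)
  -> stationarity FAILS
Primal feasibility (all g_i <= 0): OK
Dual feasibility (all lambda_i >= 0): OK
Complementary slackness (lambda_i * g_i(x) = 0 for all i): OK

Verdict: the first failing condition is stationarity -> stat.

stat


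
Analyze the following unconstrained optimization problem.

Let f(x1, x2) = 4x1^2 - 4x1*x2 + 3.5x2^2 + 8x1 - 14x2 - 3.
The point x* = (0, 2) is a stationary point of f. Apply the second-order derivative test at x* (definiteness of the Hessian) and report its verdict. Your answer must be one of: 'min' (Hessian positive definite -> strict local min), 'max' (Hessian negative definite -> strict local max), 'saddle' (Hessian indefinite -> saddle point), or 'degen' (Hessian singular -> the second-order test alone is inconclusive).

Compute the Hessian H = grad^2 f:
  H = [[8, -4], [-4, 7]]
Verify stationarity: grad f(x*) = H x* + g = (0, 0).
Eigenvalues of H: 3.4689, 11.5311.
Both eigenvalues > 0, so H is positive definite -> x* is a strict local min.

min


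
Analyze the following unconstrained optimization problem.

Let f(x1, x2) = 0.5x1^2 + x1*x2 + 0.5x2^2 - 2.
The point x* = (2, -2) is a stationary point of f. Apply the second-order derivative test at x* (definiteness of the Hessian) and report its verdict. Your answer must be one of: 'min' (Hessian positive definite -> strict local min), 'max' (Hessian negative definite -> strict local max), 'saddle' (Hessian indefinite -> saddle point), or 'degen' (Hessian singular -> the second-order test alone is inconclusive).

Compute the Hessian H = grad^2 f:
  H = [[1, 1], [1, 1]]
Verify stationarity: grad f(x*) = H x* + g = (0, 0).
Eigenvalues of H: 0, 2.
H has a zero eigenvalue (singular; positive semidefinite but not definite), so H is neither positive definite, negative definite, nor indefinite. The second-order test alone is inconclusive -> degen.
(Indeed, f is constant along the null direction of H through x*, so x* is not a strict local extremum.)

degen
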